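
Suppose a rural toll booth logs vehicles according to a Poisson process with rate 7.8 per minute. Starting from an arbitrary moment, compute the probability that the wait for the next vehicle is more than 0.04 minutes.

The wait for the next event is exponential with rate λ = 7.8 per minute.
P(T > 0.04) = e^(−λt) = e^(−7.8 × 0.04) = e^(−0.312) ≈ 0.7320.

0.7320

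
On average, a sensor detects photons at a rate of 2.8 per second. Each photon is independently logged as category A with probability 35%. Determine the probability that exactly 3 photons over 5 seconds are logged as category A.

0.1460

Thinning: the photons that are logged as category A themselves form a Poisson process with rate 0.35 × 2.8 = 0.98 per second.
Over the interval, μ = 0.98 × 5 = 4.9 (5 seconds).
P(N = 3) = e^(−4.9) · 4.9^3/3! ≈ 0.1460.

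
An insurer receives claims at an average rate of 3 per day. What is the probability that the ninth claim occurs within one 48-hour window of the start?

Over the interval, μ = 3 × 2 = 6 (a 48-hour window = 2 days).
The ninth arrival falls in the interval iff at least 9 events occur there: P(S_9 ≤ t) = P(N ≥ 9) = 1 − P(N ≤ 8) ≈ 0.1528.

0.1528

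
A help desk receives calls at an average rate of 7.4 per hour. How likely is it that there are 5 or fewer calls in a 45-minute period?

Over the interval, μ = 7.4 × 0.75 = 5.55 (a 45-minute period = 0.75 hours).
P(N ≤ 5) = Σ_{j=0}^{5} e^(−μ) μ^j/j! ≈ 0.5204.

0.5204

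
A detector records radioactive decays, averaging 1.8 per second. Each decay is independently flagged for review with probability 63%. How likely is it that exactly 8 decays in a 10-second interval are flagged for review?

0.0806

Thinning: the decays that are flagged for review themselves form a Poisson process with rate 0.63 × 1.8 = 1.134 per second.
Over the interval, μ = 1.134 × 10 = 11.34 (a 10-second interval = 10 seconds).
P(N = 8) = e^(−11.34) · 11.34^8/8! ≈ 0.0806.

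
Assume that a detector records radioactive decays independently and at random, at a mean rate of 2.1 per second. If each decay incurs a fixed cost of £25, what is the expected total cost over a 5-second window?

£262.5

E[N] = 2.1 × 5 = 10.5 (a 5-second window = 5 seconds); E[cost] = 10.5 × £25 = £262.5.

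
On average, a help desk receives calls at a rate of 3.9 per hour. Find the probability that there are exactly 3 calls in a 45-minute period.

Over the interval, μ = 3.9 × 0.75 = 2.925 (a 45-minute period = 0.75 hours).
P(N = 3) = e^(−μ) μ^3/3! = e^(−2.925) · 2.925^3/6 ≈ 0.2238.

0.2238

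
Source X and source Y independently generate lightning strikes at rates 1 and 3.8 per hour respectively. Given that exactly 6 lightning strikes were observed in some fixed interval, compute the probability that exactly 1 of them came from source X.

0.3887

Given the total, each event is independently from source X with probability p = λ_X/(λ_X+λ_Y) = 1/4.8 ≈ 0.2083.
So K ~ Binomial(6, 1/4.8): P(K = 1) = C(6,1) · (1/4.8)^1 · (3.8/4.8)^5 ≈ 0.3887.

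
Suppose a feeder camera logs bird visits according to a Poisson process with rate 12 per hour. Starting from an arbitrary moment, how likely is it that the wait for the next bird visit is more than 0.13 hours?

0.2101

The wait for the next event is exponential with rate λ = 12 per hour.
P(T > 0.13) = e^(−λt) = e^(−12 × 0.13) = e^(−1.56) ≈ 0.2101.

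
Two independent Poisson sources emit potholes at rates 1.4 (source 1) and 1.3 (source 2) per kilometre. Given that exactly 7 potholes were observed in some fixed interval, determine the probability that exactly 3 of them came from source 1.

0.2622

Given the total, each event is independently from source 1 with probability p = λ_1/(λ_1+λ_2) = 1.4/2.7 ≈ 0.5185.
So K ~ Binomial(7, 1.4/2.7): P(K = 3) = C(7,3) · (1.4/2.7)^3 · (1.3/2.7)^4 ≈ 0.2622.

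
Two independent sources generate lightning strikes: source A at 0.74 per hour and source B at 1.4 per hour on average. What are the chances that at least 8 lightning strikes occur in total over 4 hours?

0.6221

Independent Poisson processes superpose: combined rate λ = 0.74 + 1.4 = 2.14 per hour.
Over the interval, μ = 2.14 × 4 = 8.56 (4 hours).
P(N ≥ 8) = 1 − P(N ≤ 7) ≈ 0.6221.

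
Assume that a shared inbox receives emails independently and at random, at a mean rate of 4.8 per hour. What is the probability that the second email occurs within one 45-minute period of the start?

0.8743

Over the interval, μ = 4.8 × 0.75 = 3.6 (a 45-minute period = 0.75 hours).
The second arrival falls in the interval iff at least 2 events occur there: P(S_2 ≤ t) = P(N ≥ 2) = 1 − P(N ≤ 1) ≈ 0.8743.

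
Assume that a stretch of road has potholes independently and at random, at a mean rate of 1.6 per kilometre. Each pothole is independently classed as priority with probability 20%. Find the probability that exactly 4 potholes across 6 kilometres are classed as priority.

Thinning: the potholes that are classed as priority themselves form a Poisson process with rate 0.2 × 1.6 = 0.32 per kilometre.
Over the interval, μ = 0.32 × 6 = 1.92 (6 kilometres).
P(N = 4) = e^(−1.92) · 1.92^4/4! ≈ 0.0830.

0.0830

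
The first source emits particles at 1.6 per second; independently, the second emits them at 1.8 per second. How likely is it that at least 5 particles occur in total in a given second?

Independent Poisson processes superpose: combined rate λ = 1.6 + 1.8 = 3.4 per second.
So μ = 3.4.
P(N ≥ 5) = 1 − P(N ≤ 4) ≈ 0.2558.

0.2558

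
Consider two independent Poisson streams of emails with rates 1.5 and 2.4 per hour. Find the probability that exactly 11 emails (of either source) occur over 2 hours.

0.0667

Independent Poisson processes superpose: combined rate λ = 1.5 + 2.4 = 3.9 per hour.
Over the interval, μ = 3.9 × 2 = 7.8 (2 hours).
P(N = 11) = e^(−7.8) · 7.8^11/11! ≈ 0.0667.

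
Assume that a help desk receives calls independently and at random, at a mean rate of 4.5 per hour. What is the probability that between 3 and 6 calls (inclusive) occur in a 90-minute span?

0.4518

Over the interval, μ = 4.5 × 1.5 = 6.75 (a 90-minute span = 1.5 hours).
P(3 ≤ N ≤ 6) = Σ_{j=3}^{6} e^(−6.75) · 6.75^j/j! ≈ 0.4518.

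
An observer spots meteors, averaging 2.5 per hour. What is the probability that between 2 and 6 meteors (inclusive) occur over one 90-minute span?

Over the interval, μ = 2.5 × 1.5 = 3.75 (a 90-minute span = 1.5 hours).
P(2 ≤ N ≤ 6) = Σ_{j=2}^{6} e^(−3.75) · 3.75^j/j! ≈ 0.8020.

0.8020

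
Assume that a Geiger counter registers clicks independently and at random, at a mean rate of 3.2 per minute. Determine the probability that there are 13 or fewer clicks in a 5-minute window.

Over the interval, μ = 3.2 × 5 = 16 (a 5-minute window = 5 minutes).
P(N ≤ 13) = Σ_{j=0}^{13} e^(−μ) μ^j/j! ≈ 0.2745.

0.2745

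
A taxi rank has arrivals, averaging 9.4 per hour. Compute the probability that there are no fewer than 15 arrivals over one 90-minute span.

Over the interval, μ = 9.4 × 1.5 = 14.1 (a 90-minute span = 1.5 hours).
P(N ≥ 15) = 1 − P(N ≤ 14) = 1 − Σ_{j=0}^{14} e^(−μ) μ^j/j! ≈ 0.4402.

0.4402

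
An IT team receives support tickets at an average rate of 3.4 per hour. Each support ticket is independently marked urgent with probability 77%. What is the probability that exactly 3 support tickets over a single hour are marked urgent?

Thinning: the support tickets that are marked urgent themselves form a Poisson process with rate 0.77 × 3.4 = 2.618 per hour.
So μ = 2.618.
P(N = 3) = e^(−2.618) · 2.618^3/3! ≈ 0.2182.

0.2182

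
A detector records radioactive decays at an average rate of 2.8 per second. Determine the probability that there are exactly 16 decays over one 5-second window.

Over the interval, μ = 2.8 × 5 = 14 (a 5-second window = 5 seconds).
P(N = 16) = e^(−μ) μ^16/16! = e^(−14) · 14^16/20922789888000 ≈ 0.0866.

0.0866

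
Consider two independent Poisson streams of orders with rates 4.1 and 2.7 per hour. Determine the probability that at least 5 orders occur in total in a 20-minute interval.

0.0799

Independent Poisson processes superpose: combined rate λ = 4.1 + 2.7 = 6.8 per hour.
Over the interval, μ = 6.8 × 1/3 ≈ 2.26667 (a 20-minute interval = 1/3 hours).
P(N ≥ 5) = 1 − P(N ≤ 4) ≈ 0.0799.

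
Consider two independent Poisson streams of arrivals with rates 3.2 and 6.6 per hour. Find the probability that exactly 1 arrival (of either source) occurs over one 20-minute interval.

Independent Poisson processes superpose: combined rate λ = 3.2 + 6.6 = 9.8 per hour.
Over the interval, μ = 9.8 × 1/3 ≈ 3.26667 (a 20-minute interval = 1/3 hours).
P(N = 1) = e^(−3.26667) · 3.26667^1/1! ≈ 0.1246.

0.1246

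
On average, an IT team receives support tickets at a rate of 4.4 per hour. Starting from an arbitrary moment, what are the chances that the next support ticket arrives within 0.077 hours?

Inter-arrival times are exponential with rate λ = 4.4 per hour.
P(T ≤ 0.077) = 1 − e^(−λt) = 1 − e^(−4.4 × 0.077) = 1 − e^(−0.3388) ≈ 0.2874.

0.2874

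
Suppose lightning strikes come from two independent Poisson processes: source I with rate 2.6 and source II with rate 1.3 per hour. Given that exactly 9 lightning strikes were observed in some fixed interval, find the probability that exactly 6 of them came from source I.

Given the total, each event is independently from source I with probability p = λ_I/(λ_I+λ_II) = 2.6/3.9 ≈ 0.6667.
So K ~ Binomial(9, 2.6/3.9): P(K = 6) = C(9,6) · (2.6/3.9)^6 · (1.3/3.9)^3 ≈ 0.2731.

0.2731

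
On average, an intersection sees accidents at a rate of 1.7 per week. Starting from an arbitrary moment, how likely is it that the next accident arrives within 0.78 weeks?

0.7345

Inter-arrival times are exponential with rate λ = 1.7 per week.
P(T ≤ 0.78) = 1 − e^(−λt) = 1 − e^(−1.7 × 0.78) = 1 − e^(−1.326) ≈ 0.7345.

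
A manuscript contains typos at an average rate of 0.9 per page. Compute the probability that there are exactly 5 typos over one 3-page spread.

Over the interval, μ = 0.9 × 3 = 2.7 (a 3-page spread = 3 pages).
P(N = 5) = e^(−μ) μ^5/5! = e^(−2.7) · 2.7^5/120 ≈ 0.0804.

0.0804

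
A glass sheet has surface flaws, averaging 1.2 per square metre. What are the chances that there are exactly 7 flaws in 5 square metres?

0.1377

Over the interval, μ = 1.2 × 5 = 6 (5 square metres).
P(N = 7) = e^(−μ) μ^7/7! = e^(−6) · 6^7/5040 ≈ 0.1377.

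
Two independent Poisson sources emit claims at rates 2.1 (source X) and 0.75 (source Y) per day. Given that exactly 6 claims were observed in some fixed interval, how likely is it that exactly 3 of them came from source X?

Given the total, each event is independently from source X with probability p = λ_X/(λ_X+λ_Y) = 2.1/2.85 ≈ 0.7368.
So K ~ Binomial(6, 2.1/2.85): P(K = 3) = C(6,3) · (2.1/2.85)^3 · (0.75/2.85)^3 ≈ 0.1458.

0.1458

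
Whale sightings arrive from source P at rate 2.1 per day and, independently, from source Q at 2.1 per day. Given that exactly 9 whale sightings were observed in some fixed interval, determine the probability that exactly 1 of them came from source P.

0.0176

Given the total, each event is independently from source P with probability p = λ_P/(λ_P+λ_Q) = 2.1/4.2 = 0.5000.
So K ~ Binomial(9, 2.1/4.2): P(K = 1) = C(9,1) · (2.1/4.2)^1 · (2.1/4.2)^8 ≈ 0.0176.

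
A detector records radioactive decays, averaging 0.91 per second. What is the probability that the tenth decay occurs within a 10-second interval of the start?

Over the interval, μ = 0.91 × 10 = 9.1 (a 10-second interval = 10 seconds).
The tenth arrival falls in the interval iff at least 10 events occur there: P(S_10 ≤ t) = P(N ≥ 10) = 1 − P(N ≤ 9) ≈ 0.4258.

0.4258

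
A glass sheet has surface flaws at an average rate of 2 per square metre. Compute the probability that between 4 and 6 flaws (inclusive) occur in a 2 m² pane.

0.4559

Over the interval, μ = 2 × 2 = 4 (a 2 m² pane = 2 square metres).
P(4 ≤ N ≤ 6) = Σ_{j=4}^{6} e^(−4) · 4^j/j! ≈ 0.4559.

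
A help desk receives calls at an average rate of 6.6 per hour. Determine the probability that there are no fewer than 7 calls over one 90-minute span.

0.8634

Over the interval, μ = 6.6 × 1.5 = 9.9 (a 90-minute span = 1.5 hours).
P(N ≥ 7) = 1 − P(N ≤ 6) = 1 − Σ_{j=0}^{6} e^(−μ) μ^j/j! ≈ 0.8634.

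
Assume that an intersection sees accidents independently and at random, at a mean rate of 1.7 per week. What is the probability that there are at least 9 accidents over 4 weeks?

0.2452

Over the interval, μ = 1.7 × 4 = 6.8 (4 weeks).
P(N ≥ 9) = 1 − P(N ≤ 8) = 1 − Σ_{j=0}^{8} e^(−μ) μ^j/j! ≈ 0.2452.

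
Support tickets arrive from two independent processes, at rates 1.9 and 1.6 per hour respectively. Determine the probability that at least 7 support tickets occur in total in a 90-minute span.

0.2752

Independent Poisson processes superpose: combined rate λ = 1.9 + 1.6 = 3.5 per hour.
Over the interval, μ = 3.5 × 1.5 = 5.25 (a 90-minute span = 1.5 hours).
P(N ≥ 7) = 1 − P(N ≤ 6) ≈ 0.2752.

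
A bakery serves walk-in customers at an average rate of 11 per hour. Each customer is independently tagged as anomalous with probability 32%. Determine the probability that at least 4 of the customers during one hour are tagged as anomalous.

0.4677

Thinning: the customers that are tagged as anomalous themselves form a Poisson process with rate 0.32 × 11 = 3.52 per hour.
So μ = 3.52.
P(N ≥ 4) = 1 − P(N ≤ 3) ≈ 0.4677.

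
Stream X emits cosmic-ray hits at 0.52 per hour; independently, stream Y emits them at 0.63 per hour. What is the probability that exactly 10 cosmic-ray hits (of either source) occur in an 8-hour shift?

Independent Poisson processes superpose: combined rate λ = 0.52 + 0.63 = 1.15 per hour.
Over the interval, μ = 1.15 × 8 = 9.2 (an 8-hour shift = 8 hours).
P(N = 10) = e^(−9.2) · 9.2^10/10! ≈ 0.1210.

0.1210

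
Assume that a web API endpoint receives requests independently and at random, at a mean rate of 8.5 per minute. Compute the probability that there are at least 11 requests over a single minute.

0.2366

With mean μ = 8.5 per minute,
P(N ≥ 11) = 1 − P(N ≤ 10) = 1 − Σ_{j=0}^{10} e^(−μ) μ^j/j! ≈ 0.2366.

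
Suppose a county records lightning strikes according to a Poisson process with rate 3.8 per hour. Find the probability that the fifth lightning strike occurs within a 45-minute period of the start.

Over the interval, μ = 3.8 × 0.75 = 2.85 (a 45-minute period = 0.75 hours).
The fifth arrival falls in the interval iff at least 5 events occur there: P(S_5 ≤ t) = P(N ≥ 5) = 1 − P(N ≤ 4) ≈ 0.1602.

0.1602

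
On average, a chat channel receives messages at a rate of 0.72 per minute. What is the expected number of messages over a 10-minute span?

7.2

E[N] = λt = 0.72 × 10 = 7.2 (a 10-minute span = 10 minutes).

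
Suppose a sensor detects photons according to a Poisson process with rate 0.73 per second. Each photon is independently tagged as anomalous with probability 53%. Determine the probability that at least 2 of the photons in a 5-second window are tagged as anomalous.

Thinning: the photons that are tagged as anomalous themselves form a Poisson process with rate 0.53 × 0.73 = 0.3869 per second.
Over the interval, μ = 0.3869 × 5 = 1.9345 (a 5-second window = 5 seconds).
P(N ≥ 2) = 1 − P(N ≤ 1) ≈ 0.5760.

0.5760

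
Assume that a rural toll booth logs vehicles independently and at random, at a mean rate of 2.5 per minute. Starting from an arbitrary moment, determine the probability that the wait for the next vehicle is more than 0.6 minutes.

The wait for the next event is exponential with rate λ = 2.5 per minute.
P(T > 0.6) = e^(−λt) = e^(−2.5 × 0.6) = e^(−1.5) ≈ 0.2231.

0.2231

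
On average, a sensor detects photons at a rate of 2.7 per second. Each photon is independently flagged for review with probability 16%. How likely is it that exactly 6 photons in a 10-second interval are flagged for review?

Thinning: the photons that are flagged for review themselves form a Poisson process with rate 0.16 × 2.7 = 0.432 per second.
Over the interval, μ = 0.432 × 10 = 4.32 (a 10-second interval = 10 seconds).
P(N = 6) = e^(−4.32) · 4.32^6/6! ≈ 0.1201.

0.1201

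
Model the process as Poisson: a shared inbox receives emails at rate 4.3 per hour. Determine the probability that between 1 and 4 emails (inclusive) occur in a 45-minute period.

0.7364

Over the interval, μ = 4.3 × 0.75 = 3.225 (a 45-minute period = 0.75 hours).
P(1 ≤ N ≤ 4) = Σ_{j=1}^{4} e^(−3.225) · 3.225^j/j! ≈ 0.7364.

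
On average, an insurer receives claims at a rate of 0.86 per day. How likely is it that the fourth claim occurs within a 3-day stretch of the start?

0.2597

Over the interval, μ = 0.86 × 3 = 2.58 (a 3-day stretch = 3 days).
The fourth arrival falls in the interval iff at least 4 events occur there: P(S_4 ≤ t) = P(N ≥ 4) = 1 − P(N ≤ 3) ≈ 0.2597.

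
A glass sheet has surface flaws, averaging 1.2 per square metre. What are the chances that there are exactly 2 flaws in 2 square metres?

0.2613

Over the interval, μ = 1.2 × 2 = 2.4 (2 square metres).
P(N = 2) = e^(−μ) μ^2/2! = e^(−2.4) · 2.4^2/2 ≈ 0.2613.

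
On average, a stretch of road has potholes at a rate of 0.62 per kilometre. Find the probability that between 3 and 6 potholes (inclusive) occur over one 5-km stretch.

0.5600

Over the interval, μ = 0.62 × 5 = 3.1 (a 5-km stretch = 5 kilometres).
P(3 ≤ N ≤ 6) = Σ_{j=3}^{6} e^(−3.1) · 3.1^j/j! ≈ 0.5600.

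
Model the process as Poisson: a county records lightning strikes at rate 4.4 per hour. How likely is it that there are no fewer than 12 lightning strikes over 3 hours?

Over the interval, μ = 4.4 × 3 = 13.2 (3 hours).
P(N ≥ 12) = 1 − P(N ≤ 11) = 1 − Σ_{j=0}^{11} e^(−μ) μ^j/j! ≈ 0.6668.

0.6668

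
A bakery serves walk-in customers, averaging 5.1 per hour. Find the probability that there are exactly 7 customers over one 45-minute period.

Over the interval, μ = 5.1 × 0.75 = 3.825 (a 45-minute period = 0.75 hours).
P(N = 7) = e^(−μ) μ^7/7! = e^(−3.825) · 3.825^7/5040 ≈ 0.0519.

0.0519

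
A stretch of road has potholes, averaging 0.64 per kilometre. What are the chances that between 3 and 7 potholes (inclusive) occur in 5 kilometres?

Over the interval, μ = 0.64 × 5 = 3.2 (5 kilometres).
P(3 ≤ N ≤ 7) = Σ_{j=3}^{7} e^(−3.2) · 3.2^j/j! ≈ 0.6033.

0.6033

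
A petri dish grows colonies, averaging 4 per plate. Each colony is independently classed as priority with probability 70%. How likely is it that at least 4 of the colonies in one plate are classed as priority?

Thinning: the colonies that are classed as priority themselves form a Poisson process with rate 0.7 × 4 = 2.8 per plate.
So μ = 2.8.
P(N ≥ 4) = 1 − P(N ≤ 3) ≈ 0.3081.

0.3081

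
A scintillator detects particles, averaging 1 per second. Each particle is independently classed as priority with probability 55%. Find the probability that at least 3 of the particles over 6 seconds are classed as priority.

0.6406

Thinning: the particles that are classed as priority themselves form a Poisson process with rate 0.55 × 1 = 0.55 per second.
Over the interval, μ = 0.55 × 6 = 3.3 (6 seconds).
P(N ≥ 3) = 1 − P(N ≤ 2) ≈ 0.6406.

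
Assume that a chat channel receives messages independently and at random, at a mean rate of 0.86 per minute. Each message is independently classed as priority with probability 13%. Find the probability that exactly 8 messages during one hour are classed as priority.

0.1242

Thinning: the messages that are classed as priority themselves form a Poisson process with rate 0.13 × 0.86 = 0.1118 per minute.
Over the interval, μ = 0.1118 × 60 = 6.708 (an hour = 60 minutes).
P(N = 8) = e^(−6.708) · 6.708^8/8! ≈ 0.1242.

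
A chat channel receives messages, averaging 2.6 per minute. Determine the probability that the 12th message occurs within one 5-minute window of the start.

Over the interval, μ = 2.6 × 5 = 13 (a 5-minute window = 5 minutes).
The 12th arrival falls in the interval iff at least 12 events occur there: P(S_12 ≤ t) = P(N ≥ 12) = 1 − P(N ≤ 11) ≈ 0.6468.

0.6468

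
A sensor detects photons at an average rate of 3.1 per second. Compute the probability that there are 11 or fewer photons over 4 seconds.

Over the interval, μ = 3.1 × 4 = 12.4 (4 seconds).
P(N ≤ 11) = Σ_{j=0}^{11} e^(−μ) μ^j/j! ≈ 0.4167.

0.4167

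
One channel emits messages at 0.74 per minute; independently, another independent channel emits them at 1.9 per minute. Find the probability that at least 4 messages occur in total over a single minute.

0.2727

Independent Poisson processes superpose: combined rate λ = 0.74 + 1.9 = 2.64 per minute.
So μ = 2.64.
P(N ≥ 4) = 1 − P(N ≤ 3) ≈ 0.2727.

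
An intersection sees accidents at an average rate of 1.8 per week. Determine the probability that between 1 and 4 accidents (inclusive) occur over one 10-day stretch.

0.8050

Over the interval, μ = 1.8 × 10/7 ≈ 2.57143 (a 10-day stretch = 10/7 weeks).
P(1 ≤ N ≤ 4) = Σ_{j=1}^{4} e^(−2.57143) · 2.57143^j/j! ≈ 0.8050.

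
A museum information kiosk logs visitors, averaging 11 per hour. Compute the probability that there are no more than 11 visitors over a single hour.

0.5793

With mean μ = 11 per hour,
P(N ≤ 11) = Σ_{j=0}^{11} e^(−μ) μ^j/j! ≈ 0.5793.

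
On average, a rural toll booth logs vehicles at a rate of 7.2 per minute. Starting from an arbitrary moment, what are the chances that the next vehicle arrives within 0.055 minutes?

Inter-arrival times are exponential with rate λ = 7.2 per minute.
P(T ≤ 0.055) = 1 − e^(−λt) = 1 − e^(−7.2 × 0.055) = 1 − e^(−0.396) ≈ 0.3270.

0.3270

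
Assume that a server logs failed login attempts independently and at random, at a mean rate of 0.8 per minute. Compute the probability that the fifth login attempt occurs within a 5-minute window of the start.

Over the interval, μ = 0.8 × 5 = 4 (a 5-minute window = 5 minutes).
The fifth arrival falls in the interval iff at least 5 events occur there: P(S_5 ≤ t) = P(N ≥ 5) = 1 − P(N ≤ 4) ≈ 0.3712.

0.3712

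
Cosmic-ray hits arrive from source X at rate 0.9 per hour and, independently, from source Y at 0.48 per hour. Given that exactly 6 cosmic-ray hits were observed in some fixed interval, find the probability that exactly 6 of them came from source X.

0.0769

Given the total, each event is independently from source X with probability p = λ_X/(λ_X+λ_Y) = 0.9/1.38 ≈ 0.6522.
So K ~ Binomial(6, 0.9/1.38): P(K = 6) = C(6,6) · (0.9/1.38)^6 · (0.48/1.38)^0 ≈ 0.0769.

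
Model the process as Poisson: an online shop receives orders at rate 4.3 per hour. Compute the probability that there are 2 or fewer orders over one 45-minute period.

0.3747

Over the interval, μ = 4.3 × 0.75 = 3.225 (a 45-minute period = 0.75 hours).
P(N ≤ 2) = Σ_{j=0}^{2} e^(−μ) μ^j/j! ≈ 0.3747.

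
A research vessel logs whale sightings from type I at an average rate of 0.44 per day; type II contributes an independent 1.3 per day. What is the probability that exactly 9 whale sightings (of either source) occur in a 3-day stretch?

Independent Poisson processes superpose: combined rate λ = 0.44 + 1.3 = 1.74 per day.
Over the interval, μ = 1.74 × 3 = 5.22 (a 3-day stretch = 3 days).
P(N = 9) = e^(−5.22) · 5.22^9/9! ≈ 0.0429.

0.0429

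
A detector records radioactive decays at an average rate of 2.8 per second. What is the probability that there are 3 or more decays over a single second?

0.5305

With mean μ = 2.8 per second,
P(N ≥ 3) = 1 − P(N ≤ 2) = 1 − Σ_{j=0}^{2} e^(−μ) μ^j/j! ≈ 0.5305.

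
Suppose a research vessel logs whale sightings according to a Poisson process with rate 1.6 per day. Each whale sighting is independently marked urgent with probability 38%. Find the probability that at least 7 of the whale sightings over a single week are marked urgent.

0.1390

Thinning: the whale sightings that are marked urgent themselves form a Poisson process with rate 0.38 × 1.6 = 0.608 per day.
Over the interval, μ = 0.608 × 7 = 4.256 (a week = 7 days).
P(N ≥ 7) = 1 − P(N ≤ 6) ≈ 0.1390.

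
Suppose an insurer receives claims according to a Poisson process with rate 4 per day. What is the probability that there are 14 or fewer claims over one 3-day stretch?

Over the interval, μ = 4 × 3 = 12 (a 3-day stretch = 3 days).
P(N ≤ 14) = Σ_{j=0}^{14} e^(−μ) μ^j/j! ≈ 0.7720.

0.7720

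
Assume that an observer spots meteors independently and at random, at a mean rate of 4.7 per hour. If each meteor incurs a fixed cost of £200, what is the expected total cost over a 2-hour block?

E[N] = 4.7 × 2 = 9.4 (a 2-hour block = 2 hours); E[cost] = 9.4 × £200 = £1880.

£1880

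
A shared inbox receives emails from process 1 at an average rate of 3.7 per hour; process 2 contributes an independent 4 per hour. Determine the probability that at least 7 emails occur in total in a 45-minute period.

0.3576

Independent Poisson processes superpose: combined rate λ = 3.7 + 4 = 7.7 per hour.
Over the interval, μ = 7.7 × 0.75 = 5.775 (a 45-minute period = 0.75 hours).
P(N ≥ 7) = 1 − P(N ≤ 6) ≈ 0.3576.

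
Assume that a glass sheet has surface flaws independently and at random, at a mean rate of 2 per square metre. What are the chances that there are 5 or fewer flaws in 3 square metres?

Over the interval, μ = 2 × 3 = 6 (3 square metres).
P(N ≤ 5) = Σ_{j=0}^{5} e^(−μ) μ^j/j! ≈ 0.4457.

0.4457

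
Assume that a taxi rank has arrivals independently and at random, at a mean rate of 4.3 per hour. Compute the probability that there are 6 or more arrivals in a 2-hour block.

0.8578

Over the interval, μ = 4.3 × 2 = 8.6 (a 2-hour block = 2 hours).
P(N ≥ 6) = 1 − P(N ≤ 5) = 1 − Σ_{j=0}^{5} e^(−μ) μ^j/j! ≈ 0.8578.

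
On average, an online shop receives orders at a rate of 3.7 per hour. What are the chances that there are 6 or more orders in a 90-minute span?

Over the interval, μ = 3.7 × 1.5 = 5.55 (a 90-minute span = 1.5 hours).
P(N ≥ 6) = 1 − P(N ≤ 5) = 1 − Σ_{j=0}^{5} e^(−μ) μ^j/j! ≈ 0.4796.

0.4796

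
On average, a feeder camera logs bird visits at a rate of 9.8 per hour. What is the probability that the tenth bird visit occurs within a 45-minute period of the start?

Over the interval, μ = 9.8 × 0.75 = 7.35 (a 45-minute period = 0.75 hours).
The tenth arrival falls in the interval iff at least 10 events occur there: P(S_10 ≤ t) = P(N ≥ 10) = 1 − P(N ≤ 9) ≈ 0.2067.

0.2067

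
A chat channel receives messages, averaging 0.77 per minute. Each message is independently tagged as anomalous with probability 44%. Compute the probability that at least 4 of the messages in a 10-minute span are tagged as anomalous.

0.4390

Thinning: the messages that are tagged as anomalous themselves form a Poisson process with rate 0.44 × 0.77 = 0.3388 per minute.
Over the interval, μ = 0.3388 × 10 = 3.388 (a 10-minute span = 10 minutes).
P(N ≥ 4) = 1 − P(N ≤ 3) ≈ 0.4390.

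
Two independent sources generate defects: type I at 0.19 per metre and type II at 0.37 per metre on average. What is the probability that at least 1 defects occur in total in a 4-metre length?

0.8935

Independent Poisson processes superpose: combined rate λ = 0.19 + 0.37 = 0.56 per metre.
Over the interval, μ = 0.56 × 4 = 2.24 (a 4-metre length = 4 metres).
P(N ≥ 1) = 1 − P(N ≤ 0) ≈ 0.8935.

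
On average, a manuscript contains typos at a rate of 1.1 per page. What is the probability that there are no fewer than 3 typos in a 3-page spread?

Over the interval, μ = 1.1 × 3 = 3.3 (a 3-page spread = 3 pages).
P(N ≥ 3) = 1 − P(N ≤ 2) = 1 − Σ_{j=0}^{2} e^(−μ) μ^j/j! ≈ 0.6406.

0.6406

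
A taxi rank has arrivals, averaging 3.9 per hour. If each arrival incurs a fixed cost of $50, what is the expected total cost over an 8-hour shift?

E[N] = 3.9 × 8 = 31.2 (an 8-hour shift = 8 hours); E[cost] = 31.2 × $50 = $1560.

$1560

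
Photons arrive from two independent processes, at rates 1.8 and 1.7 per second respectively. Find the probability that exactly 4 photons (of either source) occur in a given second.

Independent Poisson processes superpose: combined rate λ = 1.8 + 1.7 = 3.5 per second.
So μ = 3.5.
P(N = 4) = e^(−3.5) · 3.5^4/4! ≈ 0.1888.

0.1888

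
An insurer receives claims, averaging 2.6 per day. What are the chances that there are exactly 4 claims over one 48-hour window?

Over the interval, μ = 2.6 × 2 = 5.2 (a 48-hour window = 2 days).
P(N = 4) = e^(−μ) μ^4/4! = e^(−5.2) · 5.2^4/24 ≈ 0.1681.

0.1681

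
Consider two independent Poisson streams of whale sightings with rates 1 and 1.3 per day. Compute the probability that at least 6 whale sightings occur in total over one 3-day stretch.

0.6863

Independent Poisson processes superpose: combined rate λ = 1 + 1.3 = 2.3 per day.
Over the interval, μ = 2.3 × 3 = 6.9 (a 3-day stretch = 3 days).
P(N ≥ 6) = 1 − P(N ≤ 5) ≈ 0.6863.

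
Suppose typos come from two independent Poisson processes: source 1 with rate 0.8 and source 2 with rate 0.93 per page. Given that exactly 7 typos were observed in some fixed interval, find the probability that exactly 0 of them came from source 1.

Given the total, each event is independently from source 1 with probability p = λ_1/(λ_1+λ_2) = 0.8/1.73 ≈ 0.4624.
So K ~ Binomial(7, 0.8/1.73): P(K = 0) = C(7,0) · (0.8/1.73)^0 · (0.93/1.73)^7 ≈ 0.0130.

0.0130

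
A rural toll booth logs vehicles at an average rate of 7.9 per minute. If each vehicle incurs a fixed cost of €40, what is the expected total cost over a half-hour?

€9480

E[N] = 7.9 × 30 = 237 (a half-hour = 30 minutes); E[cost] = 237 × €40 = €9480.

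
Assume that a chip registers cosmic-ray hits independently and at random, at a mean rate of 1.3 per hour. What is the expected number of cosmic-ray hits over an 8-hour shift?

10.4

E[N] = λt = 1.3 × 8 = 10.4 (an 8-hour shift = 8 hours).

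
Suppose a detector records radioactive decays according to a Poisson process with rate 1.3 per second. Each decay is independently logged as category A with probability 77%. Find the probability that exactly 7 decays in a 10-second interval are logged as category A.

0.0898

Thinning: the decays that are logged as category A themselves form a Poisson process with rate 0.77 × 1.3 = 1.001 per second.
Over the interval, μ = 1.001 × 10 = 10.01 (a 10-second interval = 10 seconds).
P(N = 7) = e^(−10.01) · 10.01^7/7! ≈ 0.0898.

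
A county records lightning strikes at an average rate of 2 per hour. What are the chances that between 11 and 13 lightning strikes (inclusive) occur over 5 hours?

Over the interval, μ = 2 × 5 = 10 (5 hours).
P(11 ≤ N ≤ 13) = Σ_{j=11}^{13} e^(−10) · 10^j/j! ≈ 0.2814.

0.2814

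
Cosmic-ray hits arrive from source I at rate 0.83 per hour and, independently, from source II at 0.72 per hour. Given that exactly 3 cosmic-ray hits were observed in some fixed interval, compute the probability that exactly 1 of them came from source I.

0.3466

Given the total, each event is independently from source I with probability p = λ_I/(λ_I+λ_II) = 0.83/1.55 ≈ 0.5355.
So K ~ Binomial(3, 0.83/1.55): P(K = 1) = C(3,1) · (0.83/1.55)^1 · (0.72/1.55)^2 ≈ 0.3466.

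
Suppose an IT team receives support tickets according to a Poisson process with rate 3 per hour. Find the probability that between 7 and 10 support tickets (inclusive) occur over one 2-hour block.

0.3511

Over the interval, μ = 3 × 2 = 6 (a 2-hour block = 2 hours).
P(7 ≤ N ≤ 10) = Σ_{j=7}^{10} e^(−6) · 6^j/j! ≈ 0.3511.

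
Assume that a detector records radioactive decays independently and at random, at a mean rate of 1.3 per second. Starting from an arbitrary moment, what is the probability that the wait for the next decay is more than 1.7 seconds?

0.1097

The wait for the next event is exponential with rate λ = 1.3 per second.
P(T > 1.7) = e^(−λt) = e^(−1.3 × 1.7) = e^(−2.21) ≈ 0.1097.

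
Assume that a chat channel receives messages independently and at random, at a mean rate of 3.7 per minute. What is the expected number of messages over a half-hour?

E[N] = λt = 3.7 × 30 = 111 (a half-hour = 30 minutes).

111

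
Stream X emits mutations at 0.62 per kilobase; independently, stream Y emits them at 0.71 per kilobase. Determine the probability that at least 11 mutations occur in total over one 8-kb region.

Independent Poisson processes superpose: combined rate λ = 0.62 + 0.71 = 1.33 per kilobase.
Over the interval, μ = 1.33 × 8 = 10.64 (an 8-kb region = 8 kilobases).
P(N ≥ 11) = 1 − P(N ≤ 10) ≈ 0.4965.

0.4965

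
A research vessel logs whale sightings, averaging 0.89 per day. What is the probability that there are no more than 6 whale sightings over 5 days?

Over the interval, μ = 0.89 × 5 = 4.45 (5 days).
P(N ≤ 6) = Σ_{j=0}^{6} e^(−μ) μ^j/j! ≈ 0.8374.

0.8374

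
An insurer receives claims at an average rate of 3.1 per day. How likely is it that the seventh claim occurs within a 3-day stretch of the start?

Over the interval, μ = 3.1 × 3 = 9.3 (a 3-day stretch = 3 days).
The seventh arrival falls in the interval iff at least 7 events occur there: P(S_7 ≤ t) = P(N ≥ 7) = 1 − P(N ≤ 6) ≈ 0.8192.

0.8192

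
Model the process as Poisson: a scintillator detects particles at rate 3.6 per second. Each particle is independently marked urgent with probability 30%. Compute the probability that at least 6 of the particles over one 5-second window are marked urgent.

Thinning: the particles that are marked urgent themselves form a Poisson process with rate 0.3 × 3.6 = 1.08 per second.
Over the interval, μ = 1.08 × 5 = 5.4 (a 5-second window = 5 seconds).
P(N ≥ 6) = 1 − P(N ≤ 5) ≈ 0.4539.

0.4539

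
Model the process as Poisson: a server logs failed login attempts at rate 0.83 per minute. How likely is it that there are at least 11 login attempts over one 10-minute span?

0.2150

Over the interval, μ = 0.83 × 10 = 8.3 (a 10-minute span = 10 minutes).
P(N ≥ 11) = 1 − P(N ≤ 10) = 1 − Σ_{j=0}^{10} e^(−μ) μ^j/j! ≈ 0.2150.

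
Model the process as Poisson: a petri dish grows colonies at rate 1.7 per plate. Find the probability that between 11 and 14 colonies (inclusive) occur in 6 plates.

Over the interval, μ = 1.7 × 6 = 10.2 (6 plates).
P(11 ≤ N ≤ 14) = Σ_{j=11}^{14} e^(−10.2) · 10.2^j/j! ≈ 0.3477.

0.3477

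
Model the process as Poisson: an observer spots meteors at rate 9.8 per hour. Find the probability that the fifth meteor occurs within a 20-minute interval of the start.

Over the interval, μ = 9.8 × 1/3 ≈ 3.26667 (a 20-minute interval = 1/3 hours).
The fifth arrival falls in the interval iff at least 5 events occur there: P(S_5 ≤ t) = P(N ≥ 5) = 1 − P(N ≤ 4) ≈ 0.2314.

0.2314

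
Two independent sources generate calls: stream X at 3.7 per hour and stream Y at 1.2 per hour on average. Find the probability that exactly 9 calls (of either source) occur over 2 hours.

Independent Poisson processes superpose: combined rate λ = 3.7 + 1.2 = 4.9 per hour.
Over the interval, μ = 4.9 × 2 = 9.8 (2 hours).
P(N = 9) = e^(−9.8) · 9.8^9/9! ≈ 0.1274.

0.1274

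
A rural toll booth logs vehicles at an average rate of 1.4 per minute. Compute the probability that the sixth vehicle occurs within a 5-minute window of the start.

0.6993

Over the interval, μ = 1.4 × 5 = 7 (a 5-minute window = 5 minutes).
The sixth arrival falls in the interval iff at least 6 events occur there: P(S_6 ≤ t) = P(N ≥ 6) = 1 − P(N ≤ 5) ≈ 0.6993.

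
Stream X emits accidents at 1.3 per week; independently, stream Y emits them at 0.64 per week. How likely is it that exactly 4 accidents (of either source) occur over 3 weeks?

0.1419

Independent Poisson processes superpose: combined rate λ = 1.3 + 0.64 = 1.94 per week.
Over the interval, μ = 1.94 × 3 = 5.82 (3 weeks).
P(N = 4) = e^(−5.82) · 5.82^4/4! ≈ 0.1419.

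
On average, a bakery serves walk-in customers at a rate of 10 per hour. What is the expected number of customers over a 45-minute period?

E[N] = λt = 10 × 0.75 = 7.5 (a 45-minute period = 0.75 hours).

7.5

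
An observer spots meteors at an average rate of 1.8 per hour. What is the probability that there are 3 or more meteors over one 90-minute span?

Over the interval, μ = 1.8 × 1.5 = 2.7 (a 90-minute span = 1.5 hours).
P(N ≥ 3) = 1 − P(N ≤ 2) = 1 − Σ_{j=0}^{2} e^(−μ) μ^j/j! ≈ 0.5064.

0.5064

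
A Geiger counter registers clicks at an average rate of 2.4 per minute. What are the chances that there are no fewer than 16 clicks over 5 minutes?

Over the interval, μ = 2.4 × 5 = 12 (5 minutes).
P(N ≥ 16) = 1 − P(N ≤ 15) = 1 − Σ_{j=0}^{15} e^(−μ) μ^j/j! ≈ 0.1556.

0.1556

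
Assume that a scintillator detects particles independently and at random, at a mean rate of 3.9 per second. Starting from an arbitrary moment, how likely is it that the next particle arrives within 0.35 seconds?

0.7446

Inter-arrival times are exponential with rate λ = 3.9 per second.
P(T ≤ 0.35) = 1 − e^(−λt) = 1 − e^(−3.9 × 0.35) = 1 − e^(−1.365) ≈ 0.7446.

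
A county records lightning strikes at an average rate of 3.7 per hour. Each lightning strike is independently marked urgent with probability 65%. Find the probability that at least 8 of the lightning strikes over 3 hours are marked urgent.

0.4333

Thinning: the lightning strikes that are marked urgent themselves form a Poisson process with rate 0.65 × 3.7 = 2.405 per hour.
Over the interval, μ = 2.405 × 3 = 7.215 (3 hours).
P(N ≥ 8) = 1 − P(N ≤ 7) ≈ 0.4333.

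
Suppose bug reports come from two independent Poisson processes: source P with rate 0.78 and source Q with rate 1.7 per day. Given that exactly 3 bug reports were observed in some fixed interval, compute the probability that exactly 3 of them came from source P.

Given the total, each event is independently from source P with probability p = λ_P/(λ_P+λ_Q) = 0.78/2.48 ≈ 0.3145.
So K ~ Binomial(3, 0.78/2.48): P(K = 3) = C(3,3) · (0.78/2.48)^3 · (1.7/2.48)^0 ≈ 0.0311.

0.0311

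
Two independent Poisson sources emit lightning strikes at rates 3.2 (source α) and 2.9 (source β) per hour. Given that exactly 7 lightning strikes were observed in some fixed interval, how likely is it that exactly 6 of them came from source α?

Given the total, each event is independently from source α with probability p = λ_α/(λ_α+λ_β) = 3.2/6.1 ≈ 0.5246.
So K ~ Binomial(7, 3.2/6.1): P(K = 6) = C(7,6) · (3.2/6.1)^6 · (2.9/6.1)^1 ≈ 0.0694.

0.0694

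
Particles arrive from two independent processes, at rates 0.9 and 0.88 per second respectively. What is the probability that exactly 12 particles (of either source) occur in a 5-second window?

Independent Poisson processes superpose: combined rate λ = 0.9 + 0.88 = 1.78 per second.
Over the interval, μ = 1.78 × 5 = 8.9 (a 5-second window = 5 seconds).
P(N = 12) = e^(−8.9) · 8.9^12/12! ≈ 0.0703.

0.0703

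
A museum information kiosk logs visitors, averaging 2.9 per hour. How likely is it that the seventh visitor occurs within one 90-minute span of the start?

0.1502

Over the interval, μ = 2.9 × 1.5 = 4.35 (a 90-minute span = 1.5 hours).
The seventh arrival falls in the interval iff at least 7 events occur there: P(S_7 ≤ t) = P(N ≥ 7) = 1 − P(N ≤ 6) ≈ 0.1502.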